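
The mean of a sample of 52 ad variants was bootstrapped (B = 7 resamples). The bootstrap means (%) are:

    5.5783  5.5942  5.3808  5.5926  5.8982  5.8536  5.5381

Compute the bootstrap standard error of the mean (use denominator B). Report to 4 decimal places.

SE* = 0.1681

Bootstrap SE is the standard deviation of the 7 replicate means.
Mean of replicates: (5.5783 + 5.5942 + 5.3808 + 5.5926 + 5.8982 + 5.8536 + 5.5381) / 7 = 39.43580 / 7 = 5.63369
Sum of squared deviations: (−0.05539)² + (−0.03949)² + (−0.25289)² + (−0.04109)² + (+0.26451)² + (+0.21991)² + (−0.09559)² = 0.19773
Variance = 0.19773 / 7 = 0.02825
SE* = √0.02825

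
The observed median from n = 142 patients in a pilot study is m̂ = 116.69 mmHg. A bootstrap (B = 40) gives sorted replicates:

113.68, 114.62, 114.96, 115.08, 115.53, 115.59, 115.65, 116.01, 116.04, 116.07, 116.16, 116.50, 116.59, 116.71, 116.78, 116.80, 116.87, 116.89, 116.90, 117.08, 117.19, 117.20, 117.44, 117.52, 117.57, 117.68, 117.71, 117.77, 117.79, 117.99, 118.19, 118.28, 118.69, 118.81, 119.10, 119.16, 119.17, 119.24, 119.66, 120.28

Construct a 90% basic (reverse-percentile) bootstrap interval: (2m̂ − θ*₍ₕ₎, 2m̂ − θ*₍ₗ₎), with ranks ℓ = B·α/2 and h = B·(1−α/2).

Percentile endpoints at ranks 2 and 38: θ*₍2₎ = 114.62, θ*₍38₎ = 119.24.
Basic interval reflects these around m̂:
  lower = 2 × 116.69 − 119.24 = 114.14
  upper = 2 × 116.69 − 114.62 = 118.76

(114.14, 118.76)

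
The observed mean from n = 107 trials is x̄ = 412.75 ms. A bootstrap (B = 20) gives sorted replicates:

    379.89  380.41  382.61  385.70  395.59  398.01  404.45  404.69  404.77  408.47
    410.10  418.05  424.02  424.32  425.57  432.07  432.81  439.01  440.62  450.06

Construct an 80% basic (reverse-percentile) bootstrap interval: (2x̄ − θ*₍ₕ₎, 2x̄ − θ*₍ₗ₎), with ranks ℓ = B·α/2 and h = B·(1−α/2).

Percentile endpoints at ranks 2 and 18: θ*₍2₎ = 380.41, θ*₍18₎ = 439.01.
Basic interval reflects these around x̄:
  lower = 2 × 412.75 − 439.01 = 386.49
  upper = 2 × 412.75 − 380.41 = 445.09

(386.49, 445.09)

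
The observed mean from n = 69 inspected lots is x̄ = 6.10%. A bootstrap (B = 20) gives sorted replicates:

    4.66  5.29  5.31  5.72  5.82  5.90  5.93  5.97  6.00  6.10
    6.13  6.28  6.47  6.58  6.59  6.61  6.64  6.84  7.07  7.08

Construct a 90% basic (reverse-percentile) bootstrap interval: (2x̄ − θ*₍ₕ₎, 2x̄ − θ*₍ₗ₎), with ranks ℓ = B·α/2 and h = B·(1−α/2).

(5.13, 7.54)

Percentile endpoints at ranks 1 and 19: θ*₍1₎ = 4.66, θ*₍19₎ = 7.07.
Basic interval reflects these around x̄:
  lower = 2 × 6.10 − 7.07 = 5.13
  upper = 2 × 6.10 − 4.66 = 7.54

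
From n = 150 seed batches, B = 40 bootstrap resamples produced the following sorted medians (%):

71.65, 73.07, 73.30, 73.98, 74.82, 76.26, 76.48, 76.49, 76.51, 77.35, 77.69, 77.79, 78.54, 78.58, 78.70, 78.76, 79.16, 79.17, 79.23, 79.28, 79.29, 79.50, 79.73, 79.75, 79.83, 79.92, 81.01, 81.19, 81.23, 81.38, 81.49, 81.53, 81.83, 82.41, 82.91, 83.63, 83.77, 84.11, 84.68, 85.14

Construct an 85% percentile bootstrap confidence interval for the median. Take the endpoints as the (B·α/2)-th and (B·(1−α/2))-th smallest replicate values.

α = 0.15; lower rank = 40 × 0.075 = 3; upper rank = 40 × 0.925 = 37.
The 3rd smallest replicate is 73.30; the 37th is 83.77.

(73.30, 83.77)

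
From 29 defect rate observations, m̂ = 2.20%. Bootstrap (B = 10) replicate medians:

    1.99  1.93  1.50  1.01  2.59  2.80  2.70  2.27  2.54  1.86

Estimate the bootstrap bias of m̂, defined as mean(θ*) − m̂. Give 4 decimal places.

bias = −0.0810

mean(θ*) = (1.99 + 1.93 + 1.50 + 1.01 + 2.59 + 2.80 + 2.70 + 2.27 + 2.54 + 1.86) / 10 = 2.11900
bias = 2.11900 − 2.20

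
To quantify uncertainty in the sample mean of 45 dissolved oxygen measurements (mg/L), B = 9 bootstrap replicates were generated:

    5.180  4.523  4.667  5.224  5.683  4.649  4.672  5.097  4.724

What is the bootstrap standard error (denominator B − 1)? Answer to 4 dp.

Bootstrap SE is the standard deviation of the 9 replicate means.
Mean of replicates: (5.180 + 4.523 + 4.667 + 5.224 + 5.683 + 4.649 + 4.672 + 5.097 + 4.724) / 9 = 44.41900 / 9 = 4.93544
Sum of squared deviations: (+0.24456)² + (−0.41244)² + (−0.26844)² + (+0.28856)² + (+0.74756)² + (−0.28644)² + (−0.26344)² + (+0.16156)² + (−0.21144)² = 1.16635
Variance = 1.16635 / 8 = 0.14579
SE* = √0.14579

SE* = 0.3818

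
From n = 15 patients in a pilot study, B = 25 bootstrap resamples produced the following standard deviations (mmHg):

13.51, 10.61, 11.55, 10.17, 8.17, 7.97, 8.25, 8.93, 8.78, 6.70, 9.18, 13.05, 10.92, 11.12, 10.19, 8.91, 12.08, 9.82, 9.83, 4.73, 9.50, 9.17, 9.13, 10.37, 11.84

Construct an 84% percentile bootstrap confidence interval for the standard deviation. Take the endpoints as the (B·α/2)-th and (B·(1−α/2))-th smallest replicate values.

(6.70, 12.08)

Sorted replicates: 4.73, 6.70, 7.97, 8.17, 8.25, 8.78, 8.91, 8.93, 9.13, 9.17, 9.18, 9.50, 9.82, 9.83, 10.17, 10.19, 10.37, 10.61, 10.92, 11.12, 11.55, 11.84, 12.08, 13.05, 13.51
α = 0.16; lower rank = 25 × 0.080 = 2; upper rank = 25 × 0.920 = 23.
The 2nd smallest replicate is 6.70; the 23rd is 12.08.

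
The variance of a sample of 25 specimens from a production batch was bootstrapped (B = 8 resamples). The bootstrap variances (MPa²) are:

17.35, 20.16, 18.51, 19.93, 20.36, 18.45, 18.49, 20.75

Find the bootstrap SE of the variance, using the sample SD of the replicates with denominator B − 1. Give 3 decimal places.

SE* = 1.204

Bootstrap SE is the standard deviation of the 8 replicate variances.
Mean of replicates: (17.35 + 20.16 + 18.51 + 19.93 + 20.36 + 18.45 + 18.49 + 20.75) / 8 = 154.0000 / 8 = 19.2500
Sum of squared deviations: (−1.9000)² + (+0.9100)² + (−0.7400)² + (+0.6800)² + (+1.1100)² + (−0.8000)² + (−0.7600)² + (+1.5000)² = 10.1478
Variance = 10.1478 / 7 = 1.4497
SE* = √1.4497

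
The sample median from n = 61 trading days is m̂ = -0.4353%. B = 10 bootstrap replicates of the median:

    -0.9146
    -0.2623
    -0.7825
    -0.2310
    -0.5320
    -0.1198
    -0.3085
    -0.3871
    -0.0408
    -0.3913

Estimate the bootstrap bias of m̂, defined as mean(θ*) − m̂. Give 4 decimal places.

mean(θ*) = ((-0.9146) + (-0.2623) + (-0.7825) + (-0.2310) + (-0.5320) + (-0.1198) + (-0.3085) + (-0.3871) + (-0.0408) + (-0.3913)) / 10 = -0.39699
bias = -0.39699 − -0.4353

bias = +0.0383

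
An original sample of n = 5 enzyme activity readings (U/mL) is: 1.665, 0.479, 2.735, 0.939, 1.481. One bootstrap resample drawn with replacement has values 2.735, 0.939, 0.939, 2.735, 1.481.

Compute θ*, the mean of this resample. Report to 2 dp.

Mean = (2.735 + 0.939 + 0.939 + 2.735 + 1.481) / 5 = 8.8290 / 5 = 1.77

θ* = 1.77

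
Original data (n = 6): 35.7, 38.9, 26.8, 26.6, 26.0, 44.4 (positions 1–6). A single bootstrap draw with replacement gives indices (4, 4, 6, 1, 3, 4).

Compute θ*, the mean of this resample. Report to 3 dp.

θ* = 31.117

Resample values: 26.6, 26.6, 44.4, 35.7, 26.8, 26.6.
Mean = (26.6 + 26.6 + 44.4 + 35.7 + 26.8 + 26.6) / 6 = 186.70 / 6 = 31.117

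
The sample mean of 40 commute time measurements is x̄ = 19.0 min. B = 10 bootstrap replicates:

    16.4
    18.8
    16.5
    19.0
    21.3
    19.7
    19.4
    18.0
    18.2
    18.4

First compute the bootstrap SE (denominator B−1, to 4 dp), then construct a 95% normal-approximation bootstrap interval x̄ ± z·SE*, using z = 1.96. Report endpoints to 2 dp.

(16.14, 21.86)

Mean of replicates = 18.5700; sum of squared deviations = 19.1410; SE* = √(19.1410/9) = 1.4583
Margin = 1.96 × 1.4583 = 2.858
Interval: 19.0 ± 2.858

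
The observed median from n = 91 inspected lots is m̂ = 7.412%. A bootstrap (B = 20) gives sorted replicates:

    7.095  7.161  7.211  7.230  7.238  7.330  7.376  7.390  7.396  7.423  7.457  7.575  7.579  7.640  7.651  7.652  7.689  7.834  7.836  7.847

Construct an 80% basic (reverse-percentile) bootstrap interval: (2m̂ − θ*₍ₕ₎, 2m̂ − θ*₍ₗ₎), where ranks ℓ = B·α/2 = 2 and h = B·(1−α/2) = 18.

(6.990, 7.663)

Percentile endpoints at ranks 2 and 18: θ*₍2₎ = 7.161, θ*₍18₎ = 7.834.
Basic interval reflects these around m̂:
  lower = 2 × 7.412 − 7.834 = 6.990
  upper = 2 × 7.412 − 7.161 = 7.663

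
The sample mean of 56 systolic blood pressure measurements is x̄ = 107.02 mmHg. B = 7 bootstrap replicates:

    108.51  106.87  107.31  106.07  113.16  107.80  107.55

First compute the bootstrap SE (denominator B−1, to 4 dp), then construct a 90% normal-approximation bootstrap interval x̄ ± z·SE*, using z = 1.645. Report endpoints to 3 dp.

Mean of replicates = 108.1814; sum of squared deviations = 32.3757; SE* = √(32.3757/6) = 2.3229
Margin = 1.645 × 2.3229 = 3.8212
Interval: 107.02 ± 3.8212

(103.199, 110.841)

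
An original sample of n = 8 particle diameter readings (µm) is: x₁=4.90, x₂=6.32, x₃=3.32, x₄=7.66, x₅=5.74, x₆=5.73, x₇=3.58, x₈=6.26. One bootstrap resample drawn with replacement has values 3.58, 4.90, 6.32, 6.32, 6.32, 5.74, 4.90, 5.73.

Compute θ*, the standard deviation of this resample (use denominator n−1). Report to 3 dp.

θ* = 0.966

Mean = 5.4763; sum of squared deviations = 6.5296
s² = 6.5296 / 7 = 0.9328
s = √0.9328 = 0.966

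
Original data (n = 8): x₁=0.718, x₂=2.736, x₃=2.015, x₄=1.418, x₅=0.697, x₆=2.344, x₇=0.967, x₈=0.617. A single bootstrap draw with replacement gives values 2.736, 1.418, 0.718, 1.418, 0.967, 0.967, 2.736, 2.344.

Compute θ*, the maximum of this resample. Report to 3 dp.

θ* = 2.736

Maximum = 2.736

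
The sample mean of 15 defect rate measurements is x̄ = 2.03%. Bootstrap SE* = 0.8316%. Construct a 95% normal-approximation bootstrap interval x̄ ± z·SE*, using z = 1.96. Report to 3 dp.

(0.400, 3.660)

Margin = 1.96 × 0.8316 = 1.6299
Interval: 2.03 ± 1.6299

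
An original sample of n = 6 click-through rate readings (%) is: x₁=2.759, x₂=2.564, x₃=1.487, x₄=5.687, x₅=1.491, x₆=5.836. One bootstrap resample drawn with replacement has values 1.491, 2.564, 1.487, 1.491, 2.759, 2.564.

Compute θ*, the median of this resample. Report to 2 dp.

θ* = 2.03

Sorted: 1.487, 1.491, 1.491, 2.564, 2.564, 2.759
Median = average of the two middle values = 2.03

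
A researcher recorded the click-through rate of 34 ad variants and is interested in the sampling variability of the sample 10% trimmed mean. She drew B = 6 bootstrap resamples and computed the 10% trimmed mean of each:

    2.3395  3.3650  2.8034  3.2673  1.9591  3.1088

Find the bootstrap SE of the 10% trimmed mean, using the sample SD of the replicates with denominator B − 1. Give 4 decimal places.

SE* = 0.5571

Bootstrap SE is the standard deviation of the 6 replicate 10% trimmed means.
Mean of replicates: (2.3395 + 3.3650 + 2.8034 + 3.2673 + 1.9591 + 3.1088) / 6 = 16.84310 / 6 = 2.80718
Sum of squared deviations: (−0.46768)² + (+0.55782)² + (−0.00378)² + (+0.46012)² + (−0.84808)² + (+0.30162)² = 1.55183
Variance = 1.55183 / 5 = 0.31037
SE* = √0.31037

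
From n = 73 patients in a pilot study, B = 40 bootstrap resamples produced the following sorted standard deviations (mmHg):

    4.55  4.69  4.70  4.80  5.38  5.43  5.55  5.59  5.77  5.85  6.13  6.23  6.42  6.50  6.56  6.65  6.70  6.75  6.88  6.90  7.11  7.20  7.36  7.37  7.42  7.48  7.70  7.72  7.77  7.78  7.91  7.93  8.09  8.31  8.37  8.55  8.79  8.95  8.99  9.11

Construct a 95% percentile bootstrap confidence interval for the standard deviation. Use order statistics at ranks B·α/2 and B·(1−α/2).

(4.55, 8.99)

α = 0.05; lower rank = 40 × 0.025 = 1; upper rank = 40 × 0.975 = 39.
The 1st smallest replicate is 4.55; the 39th is 8.99.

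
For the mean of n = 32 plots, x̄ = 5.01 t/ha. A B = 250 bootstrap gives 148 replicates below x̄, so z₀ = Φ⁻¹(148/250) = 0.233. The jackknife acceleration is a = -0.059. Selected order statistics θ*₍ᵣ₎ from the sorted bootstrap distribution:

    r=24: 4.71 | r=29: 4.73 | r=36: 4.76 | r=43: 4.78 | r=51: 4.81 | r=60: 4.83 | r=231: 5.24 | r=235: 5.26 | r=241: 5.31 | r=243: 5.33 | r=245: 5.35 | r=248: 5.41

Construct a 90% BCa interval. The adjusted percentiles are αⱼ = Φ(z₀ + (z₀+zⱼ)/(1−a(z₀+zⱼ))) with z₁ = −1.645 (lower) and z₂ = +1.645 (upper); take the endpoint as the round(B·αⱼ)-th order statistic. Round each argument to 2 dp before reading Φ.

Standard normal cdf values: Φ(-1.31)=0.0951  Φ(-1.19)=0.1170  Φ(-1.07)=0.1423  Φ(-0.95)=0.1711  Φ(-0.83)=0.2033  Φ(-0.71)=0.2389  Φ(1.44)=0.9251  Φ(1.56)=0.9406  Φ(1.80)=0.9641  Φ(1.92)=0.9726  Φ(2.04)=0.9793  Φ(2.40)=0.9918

Lower: z₀ + z₁ = 0.233 + (-1.645) = -1.412; 1 − a(z₀+z₁) = 1 − (-0.059)(-1.412) = 0.9167; argument = 0.233 + (-1.412)/0.9167 = -1.3073 → -1.31.
α₁ = Φ(-1.31) = 0.0951; rank = round(250 × 0.0951) = 24; θ*₍24₎ = 4.71.
Upper: z₀ + z₂ = 1.878; 1 − a(z₀+z₂) = 1.1108; argument = 1.9237 → 1.92; α₂ = 0.9726; rank = 243; θ*₍243₎ = 5.33.

(4.71, 5.33)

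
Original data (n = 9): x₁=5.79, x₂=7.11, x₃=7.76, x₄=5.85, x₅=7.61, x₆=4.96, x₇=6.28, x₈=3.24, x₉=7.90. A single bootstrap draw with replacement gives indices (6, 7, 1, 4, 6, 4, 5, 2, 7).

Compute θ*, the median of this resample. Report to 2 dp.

Resample values: 4.96, 6.28, 5.79, 5.85, 4.96, 5.85, 7.61, 7.11, 6.28.
Sorted: 4.96, 4.96, 5.79, 5.85, 5.85, 6.28, 6.28, 7.11, 7.61
Median = middle value = 5.85

θ* = 5.85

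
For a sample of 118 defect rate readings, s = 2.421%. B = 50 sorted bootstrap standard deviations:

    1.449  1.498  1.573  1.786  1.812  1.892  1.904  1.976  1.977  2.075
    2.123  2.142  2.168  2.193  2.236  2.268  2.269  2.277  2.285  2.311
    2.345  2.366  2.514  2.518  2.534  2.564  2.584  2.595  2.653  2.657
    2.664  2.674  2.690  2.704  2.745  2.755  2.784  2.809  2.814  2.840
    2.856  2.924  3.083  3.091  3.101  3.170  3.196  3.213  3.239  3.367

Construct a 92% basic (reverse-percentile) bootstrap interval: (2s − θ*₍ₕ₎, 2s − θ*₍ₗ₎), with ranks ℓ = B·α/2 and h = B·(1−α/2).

(1.629, 3.344)

Percentile endpoints at ranks 2 and 48: θ*₍2₎ = 1.498, θ*₍48₎ = 3.213.
Basic interval reflects these around s:
  lower = 2 × 2.421 − 3.213 = 1.629
  upper = 2 × 2.421 − 1.498 = 3.344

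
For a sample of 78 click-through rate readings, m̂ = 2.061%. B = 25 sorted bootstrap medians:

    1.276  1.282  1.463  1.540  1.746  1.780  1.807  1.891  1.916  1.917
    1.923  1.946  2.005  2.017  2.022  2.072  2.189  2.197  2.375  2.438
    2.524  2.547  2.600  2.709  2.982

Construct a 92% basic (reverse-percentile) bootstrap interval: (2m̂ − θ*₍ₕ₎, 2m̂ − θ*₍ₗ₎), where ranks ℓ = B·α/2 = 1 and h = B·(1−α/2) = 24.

(1.413, 2.846)

Percentile endpoints at ranks 1 and 24: θ*₍1₎ = 1.276, θ*₍24₎ = 2.709.
Basic interval reflects these around m̂:
  lower = 2 × 2.061 − 2.709 = 1.413
  upper = 2 × 2.061 − 1.276 = 2.846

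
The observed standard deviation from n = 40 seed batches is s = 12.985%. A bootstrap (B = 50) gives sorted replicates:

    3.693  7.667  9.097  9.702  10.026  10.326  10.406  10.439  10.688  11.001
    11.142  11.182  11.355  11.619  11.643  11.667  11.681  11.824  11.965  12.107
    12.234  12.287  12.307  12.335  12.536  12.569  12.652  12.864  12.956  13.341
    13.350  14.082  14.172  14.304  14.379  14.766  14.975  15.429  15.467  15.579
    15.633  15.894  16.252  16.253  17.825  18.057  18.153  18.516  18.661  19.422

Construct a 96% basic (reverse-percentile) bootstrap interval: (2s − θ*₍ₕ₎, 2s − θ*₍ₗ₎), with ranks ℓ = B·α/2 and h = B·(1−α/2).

(7.309, 22.277)

Percentile endpoints at ranks 1 and 49: θ*₍1₎ = 3.693, θ*₍49₎ = 18.661.
Basic interval reflects these around s:
  lower = 2 × 12.985 − 18.661 = 7.309
  upper = 2 × 12.985 − 3.693 = 22.277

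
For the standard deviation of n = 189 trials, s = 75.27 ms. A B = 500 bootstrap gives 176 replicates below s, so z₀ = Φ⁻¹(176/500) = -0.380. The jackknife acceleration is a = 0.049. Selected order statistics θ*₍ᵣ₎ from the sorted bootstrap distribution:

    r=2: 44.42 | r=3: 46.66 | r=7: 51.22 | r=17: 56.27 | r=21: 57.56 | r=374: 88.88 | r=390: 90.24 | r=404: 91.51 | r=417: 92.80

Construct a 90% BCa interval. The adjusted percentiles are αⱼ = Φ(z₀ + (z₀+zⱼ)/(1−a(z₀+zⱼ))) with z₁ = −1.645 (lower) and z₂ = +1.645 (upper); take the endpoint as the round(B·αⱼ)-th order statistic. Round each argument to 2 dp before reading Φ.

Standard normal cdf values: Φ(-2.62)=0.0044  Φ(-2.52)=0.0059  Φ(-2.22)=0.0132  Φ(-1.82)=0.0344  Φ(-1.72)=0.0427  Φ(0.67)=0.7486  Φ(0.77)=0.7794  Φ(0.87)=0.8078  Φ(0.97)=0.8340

Lower: z₀ + z₁ = -0.380 + (-1.645) = -2.025; 1 − a(z₀+z₁) = 1 − (0.049)(-2.025) = 1.0992; argument = -0.380 + (-2.025)/1.0992 = -2.2222 → -2.22.
α₁ = Φ(-2.22) = 0.0132; rank = round(500 × 0.0132) = 7; θ*₍7₎ = 51.22.
Upper: z₀ + z₂ = 1.265; 1 − a(z₀+z₂) = 0.9380; argument = 0.9686 → 0.97; α₂ = 0.8340; rank = 417; θ*₍417₎ = 92.80.

(51.22, 92.80)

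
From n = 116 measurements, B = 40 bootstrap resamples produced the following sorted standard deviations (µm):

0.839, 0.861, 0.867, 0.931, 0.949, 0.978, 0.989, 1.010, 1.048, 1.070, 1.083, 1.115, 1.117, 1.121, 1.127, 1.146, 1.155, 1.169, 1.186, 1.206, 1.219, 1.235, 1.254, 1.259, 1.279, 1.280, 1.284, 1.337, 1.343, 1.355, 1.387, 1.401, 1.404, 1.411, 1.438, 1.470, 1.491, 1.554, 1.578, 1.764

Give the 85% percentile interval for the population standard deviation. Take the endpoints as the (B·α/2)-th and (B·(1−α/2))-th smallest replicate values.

α = 0.15; lower rank = 40 × 0.075 = 3; upper rank = 40 × 0.925 = 37.
The 3rd smallest replicate is 0.867; the 37th is 1.491.

(0.867, 1.491)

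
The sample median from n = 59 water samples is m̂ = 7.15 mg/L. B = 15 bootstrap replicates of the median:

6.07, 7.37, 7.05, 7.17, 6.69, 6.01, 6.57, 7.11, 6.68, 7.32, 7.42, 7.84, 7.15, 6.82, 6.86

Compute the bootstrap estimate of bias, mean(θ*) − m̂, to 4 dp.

mean(θ*) = (6.07 + 7.37 + 7.05 + 7.17 + 6.69 + 6.01 + 6.57 + 7.11 + 6.68 + 7.32 + 7.42 + 7.84 + 7.15 + 6.82 + 6.86) / 15 = 6.94200
bias = 6.94200 − 7.15

bias = −0.2080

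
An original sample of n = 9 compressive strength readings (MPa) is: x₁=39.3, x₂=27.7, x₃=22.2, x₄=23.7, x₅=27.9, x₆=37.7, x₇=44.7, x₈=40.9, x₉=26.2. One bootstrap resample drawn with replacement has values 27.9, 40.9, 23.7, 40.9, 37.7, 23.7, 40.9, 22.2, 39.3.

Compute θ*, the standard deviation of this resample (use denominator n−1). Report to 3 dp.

Mean = 33.0222; sum of squared deviations = 564.6356
s² = 564.6356 / 8 = 70.5794
s = √70.5794 = 8.401

θ* = 8.401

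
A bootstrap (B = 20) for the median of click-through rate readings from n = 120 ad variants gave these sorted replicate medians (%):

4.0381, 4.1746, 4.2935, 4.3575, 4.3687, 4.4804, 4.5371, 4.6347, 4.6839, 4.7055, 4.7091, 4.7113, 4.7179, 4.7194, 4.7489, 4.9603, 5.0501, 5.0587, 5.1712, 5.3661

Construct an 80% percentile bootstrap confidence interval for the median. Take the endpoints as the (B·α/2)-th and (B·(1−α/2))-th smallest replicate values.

(4.1746, 5.0587)

α = 0.20; lower rank = 20 × 0.100 = 2; upper rank = 20 × 0.900 = 18.
The 2nd smallest replicate is 4.1746; the 18th is 5.0587.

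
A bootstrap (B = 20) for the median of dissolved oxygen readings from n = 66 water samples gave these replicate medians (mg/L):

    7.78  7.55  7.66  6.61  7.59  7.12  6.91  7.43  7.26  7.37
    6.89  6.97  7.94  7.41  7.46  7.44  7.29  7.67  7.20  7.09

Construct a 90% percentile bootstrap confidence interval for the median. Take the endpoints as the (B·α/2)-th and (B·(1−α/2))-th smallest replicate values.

Sorted replicates: 6.61, 6.89, 6.91, 6.97, 7.09, 7.12, 7.20, 7.26, 7.29, 7.37, 7.41, 7.43, 7.44, 7.46, 7.55, 7.59, 7.66, 7.67, 7.78, 7.94
α = 0.10; lower rank = 20 × 0.050 = 1; upper rank = 20 × 0.950 = 19.
The 1st smallest replicate is 6.61; the 19th is 7.78.

(6.61, 7.78)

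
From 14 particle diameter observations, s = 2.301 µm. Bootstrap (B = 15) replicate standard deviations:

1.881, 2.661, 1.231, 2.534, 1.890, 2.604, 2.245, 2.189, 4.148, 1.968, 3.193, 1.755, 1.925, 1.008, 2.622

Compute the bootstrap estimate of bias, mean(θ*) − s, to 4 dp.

mean(θ*) = (1.881 + 2.661 + 1.231 + 2.534 + 1.890 + 2.604 + 2.245 + 2.189 + 4.148 + 1.968 + 3.193 + 1.755 + 1.925 + 1.008 + 2.622) / 15 = 2.25693
bias = 2.25693 − 2.301

bias = −0.0441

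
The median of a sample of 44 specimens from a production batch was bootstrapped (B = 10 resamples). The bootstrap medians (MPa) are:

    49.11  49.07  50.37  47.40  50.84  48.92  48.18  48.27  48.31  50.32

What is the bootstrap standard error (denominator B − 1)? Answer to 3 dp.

Bootstrap SE is the standard deviation of the 10 replicate medians.
Mean of replicates: (49.11 + 49.07 + 50.37 + 47.40 + 50.84 + 48.92 + 48.18 + 48.27 + 48.31 + 50.32) / 10 = 490.7900 / 10 = 49.0790
Sum of squared deviations: (+0.0310)² + (−0.0090)² + (+1.2910)² + (−1.6790)² + (+1.7610)² + (−0.1590)² + (−0.8990)² + (−0.8090)² + (−0.7690)² + (+1.2410)² = 11.2073
Variance = 11.2073 / 9 = 1.2453
SE* = √1.2453

SE* = 1.116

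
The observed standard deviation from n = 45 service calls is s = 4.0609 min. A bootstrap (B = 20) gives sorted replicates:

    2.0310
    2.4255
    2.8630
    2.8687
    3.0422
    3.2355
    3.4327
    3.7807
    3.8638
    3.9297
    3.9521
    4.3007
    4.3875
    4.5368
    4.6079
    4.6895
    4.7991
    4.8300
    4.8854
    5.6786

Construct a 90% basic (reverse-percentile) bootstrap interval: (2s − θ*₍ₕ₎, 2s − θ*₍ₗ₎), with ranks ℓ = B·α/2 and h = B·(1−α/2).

(3.2364, 6.0908)

Percentile endpoints at ranks 1 and 19: θ*₍1₎ = 2.0310, θ*₍19₎ = 4.8854.
Basic interval reflects these around s:
  lower = 2 × 4.0609 − 4.8854 = 3.2364
  upper = 2 × 4.0609 − 2.0310 = 6.0908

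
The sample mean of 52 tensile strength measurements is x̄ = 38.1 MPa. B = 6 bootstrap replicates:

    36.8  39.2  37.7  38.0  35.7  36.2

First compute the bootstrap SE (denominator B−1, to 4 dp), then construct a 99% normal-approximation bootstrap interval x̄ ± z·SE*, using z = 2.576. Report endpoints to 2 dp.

(34.79, 41.41)

Mean of replicates = 37.2667; sum of squared deviations = 8.2733; SE* = √(8.2733/5) = 1.2863
Margin = 2.576 × 1.2863 = 3.314
Interval: 38.1 ± 3.314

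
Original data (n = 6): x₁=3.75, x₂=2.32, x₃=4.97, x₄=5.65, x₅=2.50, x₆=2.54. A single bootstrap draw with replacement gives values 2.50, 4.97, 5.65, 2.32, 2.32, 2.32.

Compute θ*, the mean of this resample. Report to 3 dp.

Mean = (2.50 + 4.97 + 5.65 + 2.32 + 2.32 + 2.32) / 6 = 20.080 / 6 = 3.347

θ* = 3.347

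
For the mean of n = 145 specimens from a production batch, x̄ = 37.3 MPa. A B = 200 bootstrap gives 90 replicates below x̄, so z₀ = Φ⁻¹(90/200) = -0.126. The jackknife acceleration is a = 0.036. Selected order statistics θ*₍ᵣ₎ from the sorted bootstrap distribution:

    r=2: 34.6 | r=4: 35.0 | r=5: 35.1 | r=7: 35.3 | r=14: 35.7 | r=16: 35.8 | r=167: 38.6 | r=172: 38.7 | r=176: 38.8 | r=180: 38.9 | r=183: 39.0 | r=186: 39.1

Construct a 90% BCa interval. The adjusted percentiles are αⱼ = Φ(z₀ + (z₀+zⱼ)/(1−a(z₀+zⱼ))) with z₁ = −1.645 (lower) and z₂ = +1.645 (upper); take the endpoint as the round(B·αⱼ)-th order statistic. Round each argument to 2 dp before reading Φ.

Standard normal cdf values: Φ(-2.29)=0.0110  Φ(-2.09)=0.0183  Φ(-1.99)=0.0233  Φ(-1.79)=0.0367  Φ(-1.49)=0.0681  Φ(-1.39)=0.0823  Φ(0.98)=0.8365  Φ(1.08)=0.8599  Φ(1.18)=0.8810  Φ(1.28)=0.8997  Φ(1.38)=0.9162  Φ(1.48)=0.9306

Lower: z₀ + z₁ = -0.126 + (-1.645) = -1.771; 1 − a(z₀+z₁) = 1 − (0.036)(-1.771) = 1.0638; argument = -0.126 + (-1.771)/1.0638 = -1.7909 → -1.79.
α₁ = Φ(-1.79) = 0.0367; rank = round(200 × 0.0367) = 7; θ*₍7₎ = 35.3.
Upper: z₀ + z₂ = 1.519; 1 − a(z₀+z₂) = 0.9453; argument = 1.4809 → 1.48; α₂ = 0.9306; rank = 186; θ*₍186₎ = 39.1.

(35.3, 39.1)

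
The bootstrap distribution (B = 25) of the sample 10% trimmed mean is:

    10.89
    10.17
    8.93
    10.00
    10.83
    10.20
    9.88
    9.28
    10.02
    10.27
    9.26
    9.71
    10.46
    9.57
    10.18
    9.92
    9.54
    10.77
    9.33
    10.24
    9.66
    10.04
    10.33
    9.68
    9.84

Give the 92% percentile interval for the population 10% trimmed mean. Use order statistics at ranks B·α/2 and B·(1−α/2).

(8.93, 10.83)

Sorted replicates: 8.93, 9.26, 9.28, 9.33, 9.54, 9.57, 9.66, 9.68, 9.71, 9.84, 9.88, 9.92, 10.00, 10.02, 10.04, 10.17, 10.18, 10.20, 10.24, 10.27, 10.33, 10.46, 10.77, 10.83, 10.89
α = 0.08; lower rank = 25 × 0.040 = 1; upper rank = 25 × 0.960 = 24.
The 1st smallest replicate is 8.93; the 24th is 10.83.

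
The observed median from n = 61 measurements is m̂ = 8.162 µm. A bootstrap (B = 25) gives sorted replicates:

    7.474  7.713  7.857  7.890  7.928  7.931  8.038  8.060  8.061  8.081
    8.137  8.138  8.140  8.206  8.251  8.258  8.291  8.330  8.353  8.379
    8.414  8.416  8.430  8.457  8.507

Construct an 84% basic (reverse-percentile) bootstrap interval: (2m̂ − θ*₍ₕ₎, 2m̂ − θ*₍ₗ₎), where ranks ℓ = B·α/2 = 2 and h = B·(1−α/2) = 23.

Percentile endpoints at ranks 2 and 23: θ*₍2₎ = 7.713, θ*₍23₎ = 8.430.
Basic interval reflects these around m̂:
  lower = 2 × 8.162 − 8.430 = 7.894
  upper = 2 × 8.162 − 7.713 = 8.611

(7.894, 8.611)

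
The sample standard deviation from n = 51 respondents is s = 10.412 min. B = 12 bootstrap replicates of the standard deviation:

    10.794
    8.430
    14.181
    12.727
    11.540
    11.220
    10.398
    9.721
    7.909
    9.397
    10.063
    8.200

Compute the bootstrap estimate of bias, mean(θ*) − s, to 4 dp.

bias = −0.0303

mean(θ*) = (10.794 + 8.430 + 14.181 + 12.727 + 11.540 + 11.220 + 10.398 + 9.721 + 7.909 + 9.397 + 10.063 + 8.200) / 12 = 10.38167
bias = 10.38167 − 10.412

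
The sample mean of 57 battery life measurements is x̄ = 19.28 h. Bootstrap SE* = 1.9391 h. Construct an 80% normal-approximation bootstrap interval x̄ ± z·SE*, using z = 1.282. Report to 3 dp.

Margin = 1.282 × 1.9391 = 2.4859
Interval: 19.28 ± 2.4859

(16.794, 21.766)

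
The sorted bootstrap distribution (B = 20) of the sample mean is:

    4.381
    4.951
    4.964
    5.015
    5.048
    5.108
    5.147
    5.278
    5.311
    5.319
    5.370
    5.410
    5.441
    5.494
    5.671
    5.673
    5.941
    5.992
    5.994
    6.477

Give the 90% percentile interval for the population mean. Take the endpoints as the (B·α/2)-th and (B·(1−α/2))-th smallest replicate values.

α = 0.10; lower rank = 20 × 0.050 = 1; upper rank = 20 × 0.950 = 19.
The 1st smallest replicate is 4.381; the 19th is 5.994.

(4.381, 5.994)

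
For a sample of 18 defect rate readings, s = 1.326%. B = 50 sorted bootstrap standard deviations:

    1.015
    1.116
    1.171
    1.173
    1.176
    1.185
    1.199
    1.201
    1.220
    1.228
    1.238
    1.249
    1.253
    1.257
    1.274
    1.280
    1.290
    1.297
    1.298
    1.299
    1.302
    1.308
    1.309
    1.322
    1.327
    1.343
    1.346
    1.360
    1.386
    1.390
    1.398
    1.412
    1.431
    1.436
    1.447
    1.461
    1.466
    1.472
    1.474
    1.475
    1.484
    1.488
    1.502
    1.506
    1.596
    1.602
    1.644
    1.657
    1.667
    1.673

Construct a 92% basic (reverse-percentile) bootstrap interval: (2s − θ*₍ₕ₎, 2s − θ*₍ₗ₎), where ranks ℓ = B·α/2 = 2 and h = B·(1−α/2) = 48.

(0.995, 1.536)

Percentile endpoints at ranks 2 and 48: θ*₍2₎ = 1.116, θ*₍48₎ = 1.657.
Basic interval reflects these around s:
  lower = 2 × 1.326 − 1.657 = 0.995
  upper = 2 × 1.326 − 1.116 = 1.536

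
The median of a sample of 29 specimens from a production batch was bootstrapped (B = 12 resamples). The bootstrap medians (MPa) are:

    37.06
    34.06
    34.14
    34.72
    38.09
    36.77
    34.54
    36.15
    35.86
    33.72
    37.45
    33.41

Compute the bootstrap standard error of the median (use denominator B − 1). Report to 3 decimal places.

SE* = 1.598

Bootstrap SE is the standard deviation of the 12 replicate medians.
Mean of replicates: (37.06 + 34.06 + 34.14 + 34.72 + 38.09 + 36.77 + 34.54 + 36.15 + 35.86 + 33.72 + 37.45 + 33.41) / 12 = 425.9700 / 12 = 35.4975
Sum of squared deviations: (+1.5625)² + (−1.4375)² + (−1.3575)² + (−0.7775)² + (+2.5925)² + (+1.2725)² + (−0.9575)² + (+0.6525)² + (+0.3625)² + (−1.7775)² + (+1.9525)² + (−2.0875)² = 28.0988
Variance = 28.0988 / 11 = 2.5544
SE* = √2.5544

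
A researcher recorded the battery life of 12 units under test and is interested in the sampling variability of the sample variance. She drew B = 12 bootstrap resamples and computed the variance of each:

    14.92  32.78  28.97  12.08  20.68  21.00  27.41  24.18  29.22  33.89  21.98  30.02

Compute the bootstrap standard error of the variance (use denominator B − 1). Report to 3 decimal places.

SE* = 6.852

Bootstrap SE is the standard deviation of the 12 replicate variances.
Mean of replicates: (14.92 + 32.78 + 28.97 + 12.08 + 20.68 + 21.00 + 27.41 + 24.18 + 29.22 + 33.89 + 21.98 + 30.02) / 12 = 297.1300 / 12 = 24.7608
Sum of squared deviations: (−9.8408)² + (+8.0192)² + (+4.2092)² + (−12.6808)² + (−4.0808)² + (−3.7608)² + (+2.6492)² + (−0.5808)² + (+4.4592)² + (+9.1292)² + (−2.7808)² + (+5.2592)² = 516.4399
Variance = 516.4399 / 11 = 46.9491
SE* = √46.9491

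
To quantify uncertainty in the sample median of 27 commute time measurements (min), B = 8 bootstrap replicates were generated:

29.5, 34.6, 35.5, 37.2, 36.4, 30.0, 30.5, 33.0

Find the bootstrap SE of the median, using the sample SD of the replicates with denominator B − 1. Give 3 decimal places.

Bootstrap SE is the standard deviation of the 8 replicate medians.
Mean of replicates: (29.5 + 34.6 + 35.5 + 37.2 + 36.4 + 30.0 + 30.5 + 33.0) / 8 = 266.7000 / 8 = 33.3375
Sum of squared deviations: (−3.8375)² + (+1.2625)² + (+2.1625)² + (+3.8625)² + (+3.0625)² + (−3.3375)² + (−2.8375)² + (−0.3375)² = 64.5988
Variance = 64.5988 / 7 = 9.2284
SE* = √9.2284

SE* = 3.038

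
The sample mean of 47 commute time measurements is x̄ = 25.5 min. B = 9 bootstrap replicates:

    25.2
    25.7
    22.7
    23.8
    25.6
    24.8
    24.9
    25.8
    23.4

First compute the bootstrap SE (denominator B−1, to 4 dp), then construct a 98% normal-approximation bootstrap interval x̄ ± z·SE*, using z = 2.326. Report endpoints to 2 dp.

Mean of replicates = 24.6556; sum of squared deviations = 9.8022; SE* = √(9.8022/8) = 1.1069
Margin = 2.326 × 1.1069 = 2.575
Interval: 25.5 ± 2.575

(22.93, 28.07)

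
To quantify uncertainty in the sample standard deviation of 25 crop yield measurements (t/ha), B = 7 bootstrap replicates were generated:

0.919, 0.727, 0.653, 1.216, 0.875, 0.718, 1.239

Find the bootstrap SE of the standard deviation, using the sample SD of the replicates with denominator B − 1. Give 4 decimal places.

SE* = 0.2379

Bootstrap SE is the standard deviation of the 7 replicate standard deviations.
Mean of replicates: (0.919 + 0.727 + 0.653 + 1.216 + 0.875 + 0.718 + 1.239) / 7 = 6.34700 / 7 = 0.90671
Sum of squared deviations: (+0.01229)² + (−0.17971)² + (−0.25371)² + (+0.30929)² + (−0.03171)² + (−0.18871)² + (+0.33229)² = 0.33951
Variance = 0.33951 / 6 = 0.05658
SE* = √0.05658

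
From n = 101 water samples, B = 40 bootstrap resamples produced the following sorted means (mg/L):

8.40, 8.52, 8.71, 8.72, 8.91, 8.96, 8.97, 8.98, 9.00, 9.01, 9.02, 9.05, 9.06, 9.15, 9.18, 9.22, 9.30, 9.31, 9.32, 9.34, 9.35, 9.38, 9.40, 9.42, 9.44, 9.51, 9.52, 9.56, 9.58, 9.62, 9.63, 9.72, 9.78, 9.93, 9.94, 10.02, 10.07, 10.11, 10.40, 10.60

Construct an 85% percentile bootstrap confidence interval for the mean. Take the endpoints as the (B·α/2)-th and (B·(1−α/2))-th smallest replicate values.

(8.71, 10.07)

α = 0.15; lower rank = 40 × 0.075 = 3; upper rank = 40 × 0.925 = 37.
The 3rd smallest replicate is 8.71; the 37th is 10.07.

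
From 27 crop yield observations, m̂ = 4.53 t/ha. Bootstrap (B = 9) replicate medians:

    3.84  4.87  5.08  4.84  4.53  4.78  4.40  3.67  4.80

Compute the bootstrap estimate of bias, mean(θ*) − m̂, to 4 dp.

mean(θ*) = (3.84 + 4.87 + 5.08 + 4.84 + 4.53 + 4.78 + 4.40 + 3.67 + 4.80) / 9 = 4.53444
bias = 4.53444 − 4.53

bias = +0.0044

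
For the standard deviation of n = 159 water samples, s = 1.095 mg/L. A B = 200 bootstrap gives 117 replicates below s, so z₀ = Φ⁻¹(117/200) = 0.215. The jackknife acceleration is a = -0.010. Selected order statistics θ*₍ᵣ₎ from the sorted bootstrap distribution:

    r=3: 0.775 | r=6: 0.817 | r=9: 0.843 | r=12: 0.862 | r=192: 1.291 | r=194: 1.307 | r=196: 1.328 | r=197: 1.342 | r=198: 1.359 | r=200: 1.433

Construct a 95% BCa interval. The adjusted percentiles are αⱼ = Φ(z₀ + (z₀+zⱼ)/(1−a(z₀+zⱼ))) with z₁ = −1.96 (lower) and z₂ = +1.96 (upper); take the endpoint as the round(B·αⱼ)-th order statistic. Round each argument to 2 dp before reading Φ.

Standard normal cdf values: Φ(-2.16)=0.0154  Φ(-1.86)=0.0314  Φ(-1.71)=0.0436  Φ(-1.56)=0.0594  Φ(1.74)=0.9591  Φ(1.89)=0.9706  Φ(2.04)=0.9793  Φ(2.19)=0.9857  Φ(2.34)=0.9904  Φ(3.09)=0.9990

(0.862, 1.359)

Lower: z₀ + z₁ = 0.215 + (-1.960) = -1.745; 1 − a(z₀+z₁) = 1 − (-0.010)(-1.745) = 0.9826; argument = 0.215 + (-1.745)/0.9826 = -1.5610 → -1.56.
α₁ = Φ(-1.56) = 0.0594; rank = round(200 × 0.0594) = 12; θ*₍12₎ = 0.862.
Upper: z₀ + z₂ = 2.175; 1 − a(z₀+z₂) = 1.0217; argument = 2.3437 → 2.34; α₂ = 0.9904; rank = 198; θ*₍198₎ = 1.359.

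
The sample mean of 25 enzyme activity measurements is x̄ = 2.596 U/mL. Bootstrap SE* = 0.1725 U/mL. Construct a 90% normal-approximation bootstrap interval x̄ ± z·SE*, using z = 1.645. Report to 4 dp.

(2.3122, 2.8798)

Margin = 1.645 × 0.1725 = 0.28376
Interval: 2.596 ± 0.28376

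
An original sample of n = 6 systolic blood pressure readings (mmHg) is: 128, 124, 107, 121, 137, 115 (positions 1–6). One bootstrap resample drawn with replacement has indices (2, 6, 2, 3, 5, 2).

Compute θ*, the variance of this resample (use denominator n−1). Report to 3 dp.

θ* = 102.167

Resample values: 124, 115, 124, 107, 137, 124.
Mean = 121.8333; sum of squared deviations = 510.8333
s² = 510.8333 / 5 = 102.1667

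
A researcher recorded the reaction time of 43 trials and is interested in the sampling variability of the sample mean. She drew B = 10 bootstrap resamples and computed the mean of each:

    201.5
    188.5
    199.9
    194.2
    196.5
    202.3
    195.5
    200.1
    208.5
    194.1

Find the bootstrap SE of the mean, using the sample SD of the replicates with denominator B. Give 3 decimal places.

SE* = 5.266

Bootstrap SE is the standard deviation of the 10 replicate means.
Mean of replicates: (201.5 + 188.5 + 199.9 + 194.2 + 196.5 + 202.3 + 195.5 + 200.1 + 208.5 + 194.1) / 10 = 1981.1000 / 10 = 198.1100
Sum of squared deviations: (+3.3900)² + (−9.6100)² + (+1.7900)² + (−3.9100)² + (−1.6100)² + (+4.1900)² + (−2.6100)² + (+1.9900)² + (+10.3900)² + (−4.0100)² = 277.2890
Variance = 277.2890 / 10 = 27.7289
SE* = √27.7289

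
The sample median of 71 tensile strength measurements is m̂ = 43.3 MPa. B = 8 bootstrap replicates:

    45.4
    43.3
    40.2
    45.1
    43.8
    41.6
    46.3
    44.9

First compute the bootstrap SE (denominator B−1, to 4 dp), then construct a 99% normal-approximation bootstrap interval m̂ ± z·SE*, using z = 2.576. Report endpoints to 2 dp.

Mean of replicates = 43.8250; sum of squared deviations = 29.7550; SE* = √(29.7550/7) = 2.0617
Margin = 2.576 × 2.0617 = 5.311
Interval: 43.3 ± 5.311

(37.99, 48.61)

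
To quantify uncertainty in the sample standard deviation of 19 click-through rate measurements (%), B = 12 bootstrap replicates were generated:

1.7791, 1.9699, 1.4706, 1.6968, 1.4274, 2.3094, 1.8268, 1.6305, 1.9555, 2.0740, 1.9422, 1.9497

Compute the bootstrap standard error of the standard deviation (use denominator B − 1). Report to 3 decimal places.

SE* = 0.253

Bootstrap SE is the standard deviation of the 12 replicate standard deviations.
Mean of replicates: (1.7791 + 1.9699 + 1.4706 + 1.6968 + 1.4274 + 2.3094 + 1.8268 + 1.6305 + 1.9555 + 2.0740 + 1.9422 + 1.9497) / 12 = 22.03190 / 12 = 1.83599
Sum of squared deviations: (−0.05689)² + (+0.13391)² + (−0.36539)² + (−0.13919)² + (−0.40859)² + (+0.47341)² + (−0.00919)² + (−0.20549)² + (+0.11951)² + (+0.23801)² + (+0.10621)² + (+0.11371)² = 0.70257
Variance = 0.70257 / 11 = 0.06387
SE* = √0.06387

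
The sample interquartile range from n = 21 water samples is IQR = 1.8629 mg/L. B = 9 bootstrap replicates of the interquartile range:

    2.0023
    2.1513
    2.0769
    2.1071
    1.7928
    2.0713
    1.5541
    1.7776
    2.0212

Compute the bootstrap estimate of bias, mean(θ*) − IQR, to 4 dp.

mean(θ*) = (2.0023 + 2.1513 + 2.0769 + 2.1071 + 1.7928 + 2.0713 + 1.5541 + 1.7776 + 2.0212) / 9 = 1.95051
bias = 1.95051 − 1.8629

bias = +0.0876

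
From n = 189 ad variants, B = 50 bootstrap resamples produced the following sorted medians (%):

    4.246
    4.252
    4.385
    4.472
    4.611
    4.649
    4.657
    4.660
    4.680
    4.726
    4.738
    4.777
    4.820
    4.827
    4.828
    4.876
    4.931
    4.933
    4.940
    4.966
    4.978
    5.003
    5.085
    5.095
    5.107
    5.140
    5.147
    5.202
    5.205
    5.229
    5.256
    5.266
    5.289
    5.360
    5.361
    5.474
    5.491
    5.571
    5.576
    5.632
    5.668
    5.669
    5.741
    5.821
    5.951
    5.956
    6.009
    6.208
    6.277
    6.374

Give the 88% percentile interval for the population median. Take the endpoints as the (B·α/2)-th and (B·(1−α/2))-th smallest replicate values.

(4.385, 6.009)

α = 0.12; lower rank = 50 × 0.060 = 3; upper rank = 50 × 0.940 = 47.
The 3rd smallest replicate is 4.385; the 47th is 6.009.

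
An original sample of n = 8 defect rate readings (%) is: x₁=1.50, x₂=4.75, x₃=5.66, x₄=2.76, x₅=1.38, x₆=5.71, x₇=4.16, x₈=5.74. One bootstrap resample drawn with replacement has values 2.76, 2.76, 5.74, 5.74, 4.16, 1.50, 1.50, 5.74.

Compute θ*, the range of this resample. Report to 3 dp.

θ* = 4.240

Range = 5.74 − 1.50 = 4.240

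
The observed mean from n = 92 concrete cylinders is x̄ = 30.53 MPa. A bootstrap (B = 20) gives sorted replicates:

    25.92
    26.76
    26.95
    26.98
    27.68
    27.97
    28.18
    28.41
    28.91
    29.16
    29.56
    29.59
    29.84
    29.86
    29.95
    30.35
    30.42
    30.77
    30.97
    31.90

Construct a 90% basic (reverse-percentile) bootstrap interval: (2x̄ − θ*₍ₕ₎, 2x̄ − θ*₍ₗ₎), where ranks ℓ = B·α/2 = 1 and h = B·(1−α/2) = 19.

Percentile endpoints at ranks 1 and 19: θ*₍1₎ = 25.92, θ*₍19₎ = 30.97.
Basic interval reflects these around x̄:
  lower = 2 × 30.53 − 30.97 = 30.09
  upper = 2 × 30.53 − 25.92 = 35.14

(30.09, 35.14)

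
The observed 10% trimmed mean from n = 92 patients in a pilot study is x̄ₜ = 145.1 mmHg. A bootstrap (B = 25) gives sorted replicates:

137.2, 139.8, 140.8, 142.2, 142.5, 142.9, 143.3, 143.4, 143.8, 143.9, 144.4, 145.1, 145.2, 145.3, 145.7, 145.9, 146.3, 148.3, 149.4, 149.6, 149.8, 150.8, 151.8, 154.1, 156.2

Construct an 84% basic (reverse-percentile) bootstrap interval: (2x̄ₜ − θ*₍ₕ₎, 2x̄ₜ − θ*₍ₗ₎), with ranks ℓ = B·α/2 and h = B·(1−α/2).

Percentile endpoints at ranks 2 and 23: θ*₍2₎ = 139.8, θ*₍23₎ = 151.8.
Basic interval reflects these around x̄ₜ:
  lower = 2 × 145.1 − 151.8 = 138.4
  upper = 2 × 145.1 − 139.8 = 150.4

(138.4, 150.4)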